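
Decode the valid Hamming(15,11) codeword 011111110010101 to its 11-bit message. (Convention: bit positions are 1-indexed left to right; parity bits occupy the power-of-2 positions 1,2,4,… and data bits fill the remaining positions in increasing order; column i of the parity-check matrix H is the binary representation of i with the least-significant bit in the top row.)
Parity bits occupy power-of-2 positions; data bits are at positions {3,5,6,7,9,10,11,12,13,14,15} (1-indexed).
Extract: c[3]=1 c[5]=1 c[6]=1 c[7]=1 c[9]=0 c[10]=0 c[11]=1 c[12]=0 c[13]=1 c[14]=0 c[15]=1
Data = 11110010101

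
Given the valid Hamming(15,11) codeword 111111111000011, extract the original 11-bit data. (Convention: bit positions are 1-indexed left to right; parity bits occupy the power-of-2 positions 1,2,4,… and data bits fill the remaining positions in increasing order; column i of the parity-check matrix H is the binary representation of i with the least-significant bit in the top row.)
Parity bits occupy power-of-2 positions; data bits are at positions {3,5,6,7,9,10,11,12,13,14,15} (1-indexed).
Extract: c[3]=1 c[5]=1 c[6]=1 c[7]=1 c[9]=1 c[10]=0 c[11]=0 c[12]=0 c[13]=0 c[14]=1 c[15]=1
Data = 11111000011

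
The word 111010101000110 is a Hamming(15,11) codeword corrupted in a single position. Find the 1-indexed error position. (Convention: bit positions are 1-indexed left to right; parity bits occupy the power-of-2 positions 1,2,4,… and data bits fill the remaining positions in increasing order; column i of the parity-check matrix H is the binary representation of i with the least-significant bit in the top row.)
Syndrome s = H · r^T (mod 2), r = 111010101000110:
  s[0] = (101010101010101)·(111010101000110) mod 2 = 1+0+1+0+1+0+1+0+1+0+0+0+1+0+0 mod 2 = 0
  s[1] = (011001100110011)·(111010101000110) mod 2 = 0+1+1+0+0+0+1+0+0+0+0+0+0+1+0 mod 2 = 0
  s[2] = (000111100001111)·(111010101000110) mod 2 = 0+0+0+0+1+0+1+0+0+0+0+0+1+1+0 mod 2 = 0
  s[3] = (000000011111111)·(111010101000110) mod 2 = 0+0+0+0+0+0+0+0+1+0+0+0+1+1+0 mod 2 = 1
Syndrome = 0001
Column i of H is the binary representation of i, so the syndrome is the binary index of the flipped bit.
Read s = 0001 with s[0] as LSB: 0·2^0 + 0·2^1 + 0·2^2 + 1·2^3 = 8.
Error is at bit position 8.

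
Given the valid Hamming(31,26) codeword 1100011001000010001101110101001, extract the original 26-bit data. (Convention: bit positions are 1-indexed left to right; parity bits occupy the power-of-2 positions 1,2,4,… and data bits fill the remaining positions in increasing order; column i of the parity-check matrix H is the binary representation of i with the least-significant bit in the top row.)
Parity bits occupy power-of-2 positions; data bits are at positions {3,5,6,7,9,10,11,12,13,14,15,17,18,19,20,21,22,23,24,25,26,27,28,29,30,31} (1-indexed).
Extract: c[3]=0 c[5]=0 c[6]=1 c[7]=1 c[9]=0 c[10]=1 c[11]=0 c[12]=0 c[13]=0 c[14]=0 c[15]=1 c[17]=0 c[18]=0 c[19]=1 c[20]=1 c[21]=0 c[22]=1 c[23]=1 c[24]=1 c[25]=0 c[26]=1 c[27]=0 c[28]=1 c[29]=0 c[30]=0 c[31]=1
Data = 00110100001001101110101001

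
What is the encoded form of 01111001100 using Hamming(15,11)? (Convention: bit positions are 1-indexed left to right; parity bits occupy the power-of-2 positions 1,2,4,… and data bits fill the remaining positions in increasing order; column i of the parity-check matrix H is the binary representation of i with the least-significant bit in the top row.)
Codeword c = d · G (mod 2), d = 01111001100:
  c[0] = d·G[:,0] = (01111001100)·(11011010101) mod 2 = 0+1+0+1+1+0+0+0+1+0+0 mod 2 = 0
  c[1] = d·G[:,1] = (01111001100)·(10110110011) mod 2 = 0+0+1+1+0+0+0+0+0+0+0 mod 2 = 0
  c[2] = d·G[:,2] = (01111001100)·(10000000000) mod 2 = 0+0+0+0+0+0+0+0+0+0+0 mod 2 = 0
  c[3] = d·G[:,3] = (01111001100)·(01110001111) mod 2 = 0+1+1+1+0+0+0+1+1+0+0 mod 2 = 1
  c[4] = d·G[:,4] = (01111001100)·(01000000000) mod 2 = 0+1+0+0+0+0+0+0+0+0+0 mod 2 = 1
  c[5] = d·G[:,5] = (01111001100)·(00100000000) mod 2 = 0+0+1+0+0+0+0+0+0+0+0 mod 2 = 1
  c[6] = d·G[:,6] = (01111001100)·(00010000000) mod 2 = 0+0+0+1+0+0+0+0+0+0+0 mod 2 = 1
  c[7] = d·G[:,7] = (01111001100)·(00001111111) mod 2 = 0+0+0+0+1+0+0+1+1+0+0 mod 2 = 1
  c[8] = d·G[:,8] = (01111001100)·(00001000000) mod 2 = 0+0+0+0+1+0+0+0+0+0+0 mod 2 = 1
  c[9] = d·G[:,9] = (01111001100)·(00000100000) mod 2 = 0+0+0+0+0+0+0+0+0+0+0 mod 2 = 0
  c[10] = d·G[:,10] = (01111001100)·(00000010000) mod 2 = 0+0+0+0+0+0+0+0+0+0+0 mod 2 = 0
  c[11] = d·G[:,11] = (01111001100)·(00000001000) mod 2 = 0+0+0+0+0+0+0+1+0+0+0 mod 2 = 1
  c[12] = d·G[:,12] = (01111001100)·(00000000100) mod 2 = 0+0+0+0+0+0+0+0+1+0+0 mod 2 = 1
  c[13] = d·G[:,13] = (01111001100)·(00000000010) mod 2 = 0+0+0+0+0+0+0+0+0+0+0 mod 2 = 0
  c[14] = d·G[:,14] = (01111001100)·(00000000001) mod 2 = 0+0+0+0+0+0+0+0+0+0+0 mod 2 = 0
Codeword = 000111111001100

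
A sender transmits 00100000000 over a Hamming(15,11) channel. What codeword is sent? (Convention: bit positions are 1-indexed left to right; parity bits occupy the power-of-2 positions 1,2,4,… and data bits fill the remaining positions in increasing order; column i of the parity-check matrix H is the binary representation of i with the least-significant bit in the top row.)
Codeword c = d · G (mod 2), d = 00100000000:
  c[0] = d·G[:,0] = (00100000000)·(11011010101) mod 2 = 0+0+0+0+0+0+0+0+0+0+0 mod 2 = 0
  c[1] = d·G[:,1] = (00100000000)·(10110110011) mod 2 = 0+0+1+0+0+0+0+0+0+0+0 mod 2 = 1
  c[2] = d·G[:,2] = (00100000000)·(10000000000) mod 2 = 0+0+0+0+0+0+0+0+0+0+0 mod 2 = 0
  c[3] = d·G[:,3] = (00100000000)·(01110001111) mod 2 = 0+0+1+0+0+0+0+0+0+0+0 mod 2 = 1
  c[4] = d·G[:,4] = (00100000000)·(01000000000) mod 2 = 0+0+0+0+0+0+0+0+0+0+0 mod 2 = 0
  c[5] = d·G[:,5] = (00100000000)·(00100000000) mod 2 = 0+0+1+0+0+0+0+0+0+0+0 mod 2 = 1
  c[6] = d·G[:,6] = (00100000000)·(00010000000) mod 2 = 0+0+0+0+0+0+0+0+0+0+0 mod 2 = 0
  c[7] = d·G[:,7] = (00100000000)·(00001111111) mod 2 = 0+0+0+0+0+0+0+0+0+0+0 mod 2 = 0
  c[8] = d·G[:,8] = (00100000000)·(00001000000) mod 2 = 0+0+0+0+0+0+0+0+0+0+0 mod 2 = 0
  c[9] = d·G[:,9] = (00100000000)·(00000100000) mod 2 = 0+0+0+0+0+0+0+0+0+0+0 mod 2 = 0
  c[10] = d·G[:,10] = (00100000000)·(00000010000) mod 2 = 0+0+0+0+0+0+0+0+0+0+0 mod 2 = 0
  c[11] = d·G[:,11] = (00100000000)·(00000001000) mod 2 = 0+0+0+0+0+0+0+0+0+0+0 mod 2 = 0
  c[12] = d·G[:,12] = (00100000000)·(00000000100) mod 2 = 0+0+0+0+0+0+0+0+0+0+0 mod 2 = 0
  c[13] = d·G[:,13] = (00100000000)·(00000000010) mod 2 = 0+0+0+0+0+0+0+0+0+0+0 mod 2 = 0
  c[14] = d·G[:,14] = (00100000000)·(00000000001) mod 2 = 0+0+0+0+0+0+0+0+0+0+0 mod 2 = 0
Codeword = 010101000000000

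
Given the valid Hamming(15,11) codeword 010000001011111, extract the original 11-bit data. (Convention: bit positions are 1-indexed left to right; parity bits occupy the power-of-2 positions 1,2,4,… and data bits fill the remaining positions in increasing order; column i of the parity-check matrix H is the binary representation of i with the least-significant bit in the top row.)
Parity bits occupy power-of-2 positions; data bits are at positions {3,5,6,7,9,10,11,12,13,14,15} (1-indexed).
Extract: c[3]=0 c[5]=0 c[6]=0 c[7]=0 c[9]=1 c[10]=0 c[11]=1 c[12]=1 c[13]=1 c[14]=1 c[15]=1
Data = 00001011111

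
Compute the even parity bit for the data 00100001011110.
Sum of data bits: 0+0+1+0+0+0+0+1+0+1+1+1+1+0 = 6.
6 mod 2 = 0, so parity bit = 0.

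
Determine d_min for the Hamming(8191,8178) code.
d_min = 3 (every single-error-correcting Hamming code has d_min = 3).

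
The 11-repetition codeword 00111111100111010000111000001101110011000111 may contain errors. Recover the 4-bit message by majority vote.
Split into 11-bit blocks and majority-vote each:
  block 1 = 00111111100: 7 ones, 4 zeros → 1
  block 2 = 11101000011: 6 ones, 5 zeros → 1
  block 3 = 10000011011: 5 ones, 6 zeros → 0
  block 4 = 10011000111: 6 ones, 5 zeros → 1
Decoded = 1101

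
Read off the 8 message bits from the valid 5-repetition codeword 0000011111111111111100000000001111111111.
Split into 5-bit blocks: 00000 11111 11111 11111 00000 00000 11111 11111
Data = 01110011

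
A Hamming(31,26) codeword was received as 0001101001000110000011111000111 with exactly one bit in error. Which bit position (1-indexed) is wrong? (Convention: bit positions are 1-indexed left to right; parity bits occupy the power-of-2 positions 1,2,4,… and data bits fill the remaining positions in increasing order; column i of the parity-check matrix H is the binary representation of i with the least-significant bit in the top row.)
Syndrome s = H · r^T (mod 2), r = 0001101001000110000011111000111:
  s[0] = (1010101010101010101010101010101)·(0001101001000110000011111000111) mod 2 = 0+0+0+0+1+0+1+0+0+0+0+0+0+0+1+0+0+0+0+0+1+0+1+0+1+0+0+0+1+0+1 mod 2 = 0
  s[1] = (0110011001100110011001100110011)·(0001101001000110000011111000111) mod 2 = 0+0+0+0+0+0+1+0+0+1+0+0+0+1+1+0+0+0+0+0+0+1+1+0+0+0+0+0+0+1+1 mod 2 = 0
  s[2] = (0001111000011110000111100001111)·(0001101001000110000011111000111) mod 2 = 0+0+0+1+1+0+1+0+0+0+0+0+0+1+1+0+0+0+0+0+1+1+1+0+0+0+0+0+1+1+1 mod 2 = 1
  s[3] = (0000000111111110000000011111111)·(0001101001000110000011111000111) mod 2 = 0+0+0+0+0+0+0+0+0+1+0+0+0+1+1+0+0+0+0+0+0+0+0+1+1+0+0+0+1+1+1 mod 2 = 0
  s[4] = (0000000000000001111111111111111)·(0001101001000110000011111000111) mod 2 = 0+0+0+0+0+0+0+0+0+0+0+0+0+0+0+0+0+0+0+0+1+1+1+1+1+0+0+0+1+1+1 mod 2 = 0
Syndrome = 00100
Column i of H is the binary representation of i, so the syndrome is the binary index of the flipped bit.
Read s = 00100 with s[0] as LSB: 0·2^0 + 0·2^1 + 1·2^2 + 0·2^3 + 0·2^4 = 4.
Error is at bit position 4.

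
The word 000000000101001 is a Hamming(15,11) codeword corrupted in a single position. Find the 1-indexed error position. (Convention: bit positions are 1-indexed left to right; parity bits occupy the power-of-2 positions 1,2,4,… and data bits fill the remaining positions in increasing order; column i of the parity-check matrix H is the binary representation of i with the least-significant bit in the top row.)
Syndrome s = H · r^T (mod 2), r = 000000000101001:
  s[0] = (101010101010101)·(000000000101001) mod 2 = 0+0+0+0+0+0+0+0+0+0+0+0+0+0+1 mod 2 = 1
  s[1] = (011001100110011)·(000000000101001) mod 2 = 0+0+0+0+0+0+0+0+0+1+0+0+0+0+1 mod 2 = 0
  s[2] = (000111100001111)·(000000000101001) mod 2 = 0+0+0+0+0+0+0+0+0+0+0+1+0+0+1 mod 2 = 0
  s[3] = (000000011111111)·(000000000101001) mod 2 = 0+0+0+0+0+0+0+0+0+1+0+1+0+0+1 mod 2 = 1
Syndrome = 1001
Column i of H is the binary representation of i, so the syndrome is the binary index of the flipped bit.
Read s = 1001 with s[0] as LSB: 1·2^0 + 0·2^1 + 0·2^2 + 1·2^3 = 9.
Error is at bit position 9.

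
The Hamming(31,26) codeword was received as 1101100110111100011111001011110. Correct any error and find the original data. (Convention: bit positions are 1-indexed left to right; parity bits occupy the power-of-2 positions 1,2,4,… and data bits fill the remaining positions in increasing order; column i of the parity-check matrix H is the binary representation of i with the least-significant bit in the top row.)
Syndrome s = H · r^T (mod 2), r = 1101100110111100011111001011110:
  s[0] = (1010101010101010101010101010101)·(1101100110111100011111001011110) mod 2 = 1+0+0+0+1+0+0+0+1+0+1+0+1+0+0+0+0+0+1+0+1+0+0+0+1+0+1+0+1+0+0 mod 2 = 0
  s[1] = (0110011001100110011001100110011)·(1101100110111100011111001011110) mod 2 = 0+1+0+0+0+0+0+0+0+0+1+0+0+1+0+0+0+1+1+0+0+1+0+0+0+0+1+0+0+1+0 mod 2 = 0
  s[2] = (0001111000011110000111100001111)·(1101100110111100011111001011110) mod 2 = 0+0+0+1+1+0+0+0+0+0+0+1+1+1+0+0+0+0+0+1+1+1+0+0+0+0+0+1+1+1+0 mod 2 = 1
  s[3] = (0000000111111110000000011111111)·(1101100110111100011111001011110) mod 2 = 0+0+0+0+0+0+0+1+1+0+1+1+1+1+0+0+0+0+0+0+0+0+0+0+1+0+1+1+1+1+0 mod 2 = 1
  s[4] = (0000000000000001111111111111111)·(1101100110111100011111001011110) mod 2 = 0+0+0+0+0+0+0+0+0+0+0+0+0+0+0+0+0+1+1+1+1+1+0+0+1+0+1+1+1+1+0 mod 2 = 0
Syndrome = 00110
Column 12 of H equals this syndrome → error at bit 12 (1-indexed).
Flip bit 12: 1101100110111100011111001011110 → 1101100110101100011111001011110
Extract data bits at positions {3,5,6,7,9,10,11,12,13,14,15,17,18,19,20,21,22,23,24,25,26,27,28,29,30,31}: 01001010110011111001011110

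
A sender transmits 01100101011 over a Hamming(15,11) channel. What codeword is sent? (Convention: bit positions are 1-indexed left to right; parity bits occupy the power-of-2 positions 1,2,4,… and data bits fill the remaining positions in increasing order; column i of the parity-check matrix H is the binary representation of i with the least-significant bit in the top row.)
Codeword c = d · G (mod 2), d = 01100101011:
  c[0] = d·G[:,0] = (01100101011)·(11011010101) mod 2 = 0+1+0+0+0+0+0+0+0+0+1 mod 2 = 0
  c[1] = d·G[:,1] = (01100101011)·(10110110011) mod 2 = 0+0+1+0+0+1+0+0+0+1+1 mod 2 = 0
  c[2] = d·G[:,2] = (01100101011)·(10000000000) mod 2 = 0+0+0+0+0+0+0+0+0+0+0 mod 2 = 0
  c[3] = d·G[:,3] = (01100101011)·(01110001111) mod 2 = 0+1+1+0+0+0+0+1+0+1+1 mod 2 = 1
  c[4] = d·G[:,4] = (01100101011)·(01000000000) mod 2 = 0+1+0+0+0+0+0+0+0+0+0 mod 2 = 1
  c[5] = d·G[:,5] = (01100101011)·(00100000000) mod 2 = 0+0+1+0+0+0+0+0+0+0+0 mod 2 = 1
  c[6] = d·G[:,6] = (01100101011)·(00010000000) mod 2 = 0+0+0+0+0+0+0+0+0+0+0 mod 2 = 0
  c[7] = d·G[:,7] = (01100101011)·(00001111111) mod 2 = 0+0+0+0+0+1+0+1+0+1+1 mod 2 = 0
  c[8] = d·G[:,8] = (01100101011)·(00001000000) mod 2 = 0+0+0+0+0+0+0+0+0+0+0 mod 2 = 0
  c[9] = d·G[:,9] = (01100101011)·(00000100000) mod 2 = 0+0+0+0+0+1+0+0+0+0+0 mod 2 = 1
  c[10] = d·G[:,10] = (01100101011)·(00000010000) mod 2 = 0+0+0+0+0+0+0+0+0+0+0 mod 2 = 0
  c[11] = d·G[:,11] = (01100101011)·(00000001000) mod 2 = 0+0+0+0+0+0+0+1+0+0+0 mod 2 = 1
  c[12] = d·G[:,12] = (01100101011)·(00000000100) mod 2 = 0+0+0+0+0+0+0+0+0+0+0 mod 2 = 0
  c[13] = d·G[:,13] = (01100101011)·(00000000010) mod 2 = 0+0+0+0+0+0+0+0+0+1+0 mod 2 = 1
  c[14] = d·G[:,14] = (01100101011)·(00000000001) mod 2 = 0+0+0+0+0+0+0+0+0+0+1 mod 2 = 1
Codeword = 000111000101011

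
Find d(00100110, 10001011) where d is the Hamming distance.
XOR = 10101101, count of 1s = 5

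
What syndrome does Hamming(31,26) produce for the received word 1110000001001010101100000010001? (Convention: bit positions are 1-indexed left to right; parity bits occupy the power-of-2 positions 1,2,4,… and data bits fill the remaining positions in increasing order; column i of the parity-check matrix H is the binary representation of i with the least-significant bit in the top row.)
Syndrome s = H · r^T (mod 2), r = 1110000001001010101100000010001:
  s[0] = (1010101010101010101010101010101)·(1110000001001010101100000010001) mod 2 = 1+0+1+0+0+0+0+0+0+0+0+0+1+0+1+0+1+0+1+0+0+0+0+0+0+0+1+0+0+0+1 mod 2 = 0
  s[1] = (0110011001100110011001100110011)·(1110000001001010101100000010001) mod 2 = 0+1+1+0+0+0+0+0+0+1+0+0+0+0+1+0+0+0+1+0+0+0+0+0+0+0+1+0+0+0+1 mod 2 = 1
  s[2] = (0001111000011110000111100001111)·(1110000001001010101100000010001) mod 2 = 0+0+0+0+0+0+0+0+0+0+0+0+1+0+1+0+0+0+0+1+0+0+0+0+0+0+0+0+0+0+1 mod 2 = 0
  s[3] = (0000000111111110000000011111111)·(1110000001001010101100000010001) mod 2 = 0+0+0+0+0+0+0+0+0+1+0+0+1+0+1+0+0+0+0+0+0+0+0+0+0+0+1+0+0+0+1 mod 2 = 1
  s[4] = (0000000000000001111111111111111)·(1110000001001010101100000010001) mod 2 = 0+0+0+0+0+0+0+0+0+0+0+0+0+0+0+0+1+0+1+1+0+0+0+0+0+0+1+0+0+0+1 mod 2 = 1
Syndrome = 01011
Non-zero syndrome: error at position 26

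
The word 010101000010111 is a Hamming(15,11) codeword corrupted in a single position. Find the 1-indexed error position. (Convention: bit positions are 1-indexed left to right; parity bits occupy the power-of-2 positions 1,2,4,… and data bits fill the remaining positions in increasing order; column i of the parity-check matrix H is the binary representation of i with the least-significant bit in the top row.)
Syndrome s = H · r^T (mod 2), r = 010101000010111:
  s[0] = (101010101010101)·(010101000010111) mod 2 = 0+0+0+0+0+0+0+0+0+0+1+0+1+0+1 mod 2 = 1
  s[1] = (011001100110011)·(010101000010111) mod 2 = 0+1+0+0+0+1+0+0+0+0+1+0+0+1+1 mod 2 = 1
  s[2] = (000111100001111)·(010101000010111) mod 2 = 0+0+0+1+0+1+0+0+0+0+0+0+1+1+1 mod 2 = 1
  s[3] = (000000011111111)·(010101000010111) mod 2 = 0+0+0+0+0+0+0+0+0+0+1+0+1+1+1 mod 2 = 0
Syndrome = 1110
Column i of H is the binary representation of i, so the syndrome is the binary index of the flipped bit.
Read s = 1110 with s[0] as LSB: 1·2^0 + 1·2^1 + 1·2^2 + 0·2^3 = 7.
Error is at bit position 7.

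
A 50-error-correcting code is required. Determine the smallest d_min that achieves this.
Correcting t errors requires d_min ≥ 2t + 1 = 2·50 + 1 = 101.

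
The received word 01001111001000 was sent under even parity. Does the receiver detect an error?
Sum of received bits: 0+1+0+0+1+1+1+1+0+0+1+0+0+0 = 6; 6 mod 2 = 0. Result is 0 → no error detected.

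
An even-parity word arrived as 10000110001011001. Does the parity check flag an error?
Sum of received bits: 1+0+0+0+0+1+1+0+0+0+1+0+1+1+0+0+1 = 7; 7 mod 2 = 1. Result is 1 ≠ 0 → error detected.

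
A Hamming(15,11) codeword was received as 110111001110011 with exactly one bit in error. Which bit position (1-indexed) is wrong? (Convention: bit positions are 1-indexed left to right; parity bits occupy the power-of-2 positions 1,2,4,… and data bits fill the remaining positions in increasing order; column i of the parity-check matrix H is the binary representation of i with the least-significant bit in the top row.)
Syndrome s = H · r^T (mod 2), r = 110111001110011:
  s[0] = (101010101010101)·(110111001110011) mod 2 = 1+0+0+0+1+0+0+0+1+0+1+0+0+0+1 mod 2 = 1
  s[1] = (011001100110011)·(110111001110011) mod 2 = 0+1+0+0+0+1+0+0+0+1+1+0+0+1+1 mod 2 = 0
  s[2] = (000111100001111)·(110111001110011) mod 2 = 0+0+0+1+1+1+0+0+0+0+0+0+0+1+1 mod 2 = 1
  s[3] = (000000011111111)·(110111001110011) mod 2 = 0+0+0+0+0+0+0+0+1+1+1+0+0+1+1 mod 2 = 1
Syndrome = 1011
Column i of H is the binary representation of i, so the syndrome is the binary index of the flipped bit.
Read s = 1011 with s[0] as LSB: 1·2^0 + 0·2^1 + 1·2^2 + 1·2^3 = 13.
Error is at bit position 13.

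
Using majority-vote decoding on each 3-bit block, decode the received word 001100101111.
Split into 3-bit blocks and majority-vote each:
  block 1 = 001: 1 ones, 2 zeros → 0
  block 2 = 100: 1 ones, 2 zeros → 0
  block 3 = 101: 2 ones, 1 zeros → 1
  block 4 = 111: 3 ones, 0 zeros → 1
Decoded = 0011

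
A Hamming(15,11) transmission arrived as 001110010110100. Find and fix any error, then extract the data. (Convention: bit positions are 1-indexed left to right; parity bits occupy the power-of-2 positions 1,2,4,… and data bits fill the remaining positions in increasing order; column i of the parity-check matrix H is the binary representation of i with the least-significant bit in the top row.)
Syndrome s = H · r^T (mod 2), r = 001110010110100:
  s[0] = (101010101010101)·(001110010110100) mod 2 = 0+0+1+0+1+0+0+0+0+0+1+0+1+0+0 mod 2 = 0
  s[1] = (011001100110011)·(001110010110100) mod 2 = 0+0+1+0+0+0+0+0+0+1+1+0+0+0+0 mod 2 = 1
  s[2] = (000111100001111)·(001110010110100) mod 2 = 0+0+0+1+1+0+0+0+0+0+0+0+1+0+0 mod 2 = 1
  s[3] = (000000011111111)·(001110010110100) mod 2 = 0+0+0+0+0+0+0+1+0+1+1+0+1+0+0 mod 2 = 0
Syndrome = 0110
Column 6 of H equals this syndrome → error at bit 6 (1-indexed).
Flip bit 6: 001110010110100 → 001111010110100
Extract data bits at positions {3,5,6,7,9,10,11,12,13,14,15}: 11100110100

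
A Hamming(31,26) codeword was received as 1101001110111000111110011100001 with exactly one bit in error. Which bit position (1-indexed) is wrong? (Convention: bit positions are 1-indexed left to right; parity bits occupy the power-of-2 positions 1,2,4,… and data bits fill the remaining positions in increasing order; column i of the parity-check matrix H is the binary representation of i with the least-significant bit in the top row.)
Syndrome s = H · r^T (mod 2), r = 1101001110111000111110011100001:
  s[0] = (1010101010101010101010101010101)·(1101001110111000111110011100001) mod 2 = 1+0+0+0+0+0+1+0+1+0+1+0+1+0+0+0+1+0+1+0+1+0+0+0+1+0+0+0+0+0+1 mod 2 = 0
  s[1] = (0110011001100110011001100110011)·(1101001110111000111110011100001) mod 2 = 0+1+0+0+0+0+1+0+0+0+1+0+0+0+0+0+0+1+1+0+0+0+0+0+0+1+0+0+0+0+1 mod 2 = 1
  s[2] = (0001111000011110000111100001111)·(1101001110111000111110011100001) mod 2 = 0+0+0+1+0+0+1+0+0+0+0+1+1+0+0+0+0+0+0+1+1+0+0+0+0+0+0+0+0+0+1 mod 2 = 1
  s[3] = (0000000111111110000000011111111)·(1101001110111000111110011100001) mod 2 = 0+0+0+0+0+0+0+1+1+0+1+1+1+0+0+0+0+0+0+0+0+0+0+1+1+1+0+0+0+0+1 mod 2 = 1
  s[4] = (0000000000000001111111111111111)·(1101001110111000111110011100001) mod 2 = 0+0+0+0+0+0+0+0+0+0+0+0+0+0+0+0+1+1+1+1+1+0+0+1+1+1+0+0+0+0+1 mod 2 = 1
Syndrome = 01111
Column i of H is the binary representation of i, so the syndrome is the binary index of the flipped bit.
Read s = 01111 with s[0] as LSB: 0·2^0 + 1·2^1 + 1·2^2 + 1·2^3 + 1·2^4 = 30.
Error is at bit position 30.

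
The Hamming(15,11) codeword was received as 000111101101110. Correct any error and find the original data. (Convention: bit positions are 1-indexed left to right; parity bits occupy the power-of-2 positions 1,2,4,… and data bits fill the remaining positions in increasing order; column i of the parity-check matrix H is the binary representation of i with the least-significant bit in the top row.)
Syndrome s = H · r^T (mod 2), r = 000111101101110:
  s[0] = (101010101010101)·(000111101101110) mod 2 = 0+0+0+0+1+0+1+0+1+0+0+0+1+0+0 mod 2 = 0
  s[1] = (011001100110011)·(000111101101110) mod 2 = 0+0+0+0+0+1+1+0+0+1+0+0+0+1+0 mod 2 = 0
  s[2] = (000111100001111)·(000111101101110) mod 2 = 0+0+0+1+1+1+1+0+0+0+0+1+1+1+0 mod 2 = 1
  s[3] = (000000011111111)·(000111101101110) mod 2 = 0+0+0+0+0+0+0+0+1+1+0+1+1+1+0 mod 2 = 1
Syndrome = 0011
Column 12 of H equals this syndrome → error at bit 12 (1-indexed).
Flip bit 12: 000111101101110 → 000111101100110
Extract data bits at positions {3,5,6,7,9,10,11,12,13,14,15}: 01111100110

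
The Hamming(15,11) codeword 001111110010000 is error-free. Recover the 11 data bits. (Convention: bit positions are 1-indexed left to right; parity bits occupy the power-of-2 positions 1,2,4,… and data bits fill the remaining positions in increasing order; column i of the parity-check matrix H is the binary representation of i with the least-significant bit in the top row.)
Parity bits occupy power-of-2 positions; data bits are at positions {3,5,6,7,9,10,11,12,13,14,15} (1-indexed).
Extract: c[3]=1 c[5]=1 c[6]=1 c[7]=1 c[9]=0 c[10]=0 c[11]=1 c[12]=0 c[13]=0 c[14]=0 c[15]=0
Data = 11110010000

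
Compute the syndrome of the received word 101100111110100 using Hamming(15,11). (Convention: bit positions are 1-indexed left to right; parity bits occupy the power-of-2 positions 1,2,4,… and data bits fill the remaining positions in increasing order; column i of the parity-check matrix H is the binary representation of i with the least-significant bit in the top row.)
Syndrome s = H · r^T (mod 2), r = 101100111110100:
  s[0] = (101010101010101)·(101100111110100) mod 2 = 1+0+1+0+0+0+1+0+1+0+1+0+1+0+0 mod 2 = 0
  s[1] = (011001100110011)·(101100111110100) mod 2 = 0+0+1+0+0+0+1+0+0+1+1+0+0+0+0 mod 2 = 0
  s[2] = (000111100001111)·(101100111110100) mod 2 = 0+0+0+1+0+0+1+0+0+0+0+0+1+0+0 mod 2 = 1
  s[3] = (000000011111111)·(101100111110100) mod 2 = 0+0+0+0+0+0+0+1+1+1+1+0+1+0+0 mod 2 = 1
Syndrome = 0011
Non-zero syndrome: error at position 12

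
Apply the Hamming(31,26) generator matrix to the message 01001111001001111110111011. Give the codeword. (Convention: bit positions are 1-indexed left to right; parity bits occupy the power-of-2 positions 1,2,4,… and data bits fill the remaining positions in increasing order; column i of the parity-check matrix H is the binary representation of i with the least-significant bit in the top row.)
Codeword c = d · G (mod 2), d = 01001111001001111110111011:
  c[0] = d·G[:,0] = (01001111001001111110111011)·(11011010101101010101010101) mod 2 = 0+1+0+0+1+0+1+0+0+0+1+0+0+1+0+1+0+1+0+0+0+1+0+0+0+1 mod 2 = 1
  c[1] = d·G[:,1] = (01001111001001111110111011)·(10110110011011001100110011) mod 2 = 0+0+0+0+0+1+1+0+0+0+1+0+0+1+0+0+1+1+0+0+1+1+0+0+1+1 mod 2 = 0
  c[2] = d·G[:,2] = (01001111001001111110111011)·(10000000000000000000000000) mod 2 = 0+0+0+0+0+0+0+0+0+0+0+0+0+0+0+0+0+0+0+0+0+0+0+0+0+0 mod 2 = 0
  c[3] = d·G[:,3] = (01001111001001111110111011)·(01110001111000111100001111) mod 2 = 0+1+0+0+0+0+0+1+0+0+1+0+0+0+1+1+1+1+0+0+0+0+1+0+1+1 mod 2 = 0
  c[4] = d·G[:,4] = (01001111001001111110111011)·(01000000000000000000000000) mod 2 = 0+1+0+0+0+0+0+0+0+0+0+0+0+0+0+0+0+0+0+0+0+0+0+0+0+0 mod 2 = 1
  c[5] = d·G[:,5] = (01001111001001111110111011)·(00100000000000000000000000) mod 2 = 0+0+0+0+0+0+0+0+0+0+0+0+0+0+0+0+0+0+0+0+0+0+0+0+0+0 mod 2 = 0
  c[6] = d·G[:,6] = (01001111001001111110111011)·(00010000000000000000000000) mod 2 = 0+0+0+0+0+0+0+0+0+0+0+0+0+0+0+0+0+0+0+0+0+0+0+0+0+0 mod 2 = 0
  c[7] = d·G[:,7] = (01001111001001111110111011)·(00001111111000000011111111) mod 2 = 0+0+0+0+1+1+1+1+0+0+1+0+0+0+0+0+0+0+1+0+1+1+1+0+1+1 mod 2 = 1
  c[8] = d·G[:,8] = (01001111001001111110111011)·(00001000000000000000000000) mod 2 = 0+0+0+0+1+0+0+0+0+0+0+0+0+0+0+0+0+0+0+0+0+0+0+0+0+0 mod 2 = 1
  c[9] = d·G[:,9] = (01001111001001111110111011)·(00000100000000000000000000) mod 2 = 0+0+0+0+0+1+0+0+0+0+0+0+0+0+0+0+0+0+0+0+0+0+0+0+0+0 mod 2 = 1
  c[10] = d·G[:,10] = (01001111001001111110111011)·(00000010000000000000000000) mod 2 = 0+0+0+0+0+0+1+0+0+0+0+0+0+0+0+0+0+0+0+0+0+0+0+0+0+0 mod 2 = 1
  c[11] = d·G[:,11] = (01001111001001111110111011)·(00000001000000000000000000) mod 2 = 0+0+0+0+0+0+0+1+0+0+0+0+0+0+0+0+0+0+0+0+0+0+0+0+0+0 mod 2 = 1
  c[12] = d·G[:,12] = (01001111001001111110111011)·(00000000100000000000000000) mod 2 = 0+0+0+0+0+0+0+0+0+0+0+0+0+0+0+0+0+0+0+0+0+0+0+0+0+0 mod 2 = 0
  c[13] = d·G[:,13] = (01001111001001111110111011)·(00000000010000000000000000) mod 2 = 0+0+0+0+0+0+0+0+0+0+0+0+0+0+0+0+0+0+0+0+0+0+0+0+0+0 mod 2 = 0
  c[14] = d·G[:,14] = (01001111001001111110111011)·(00000000001000000000000000) mod 2 = 0+0+0+0+0+0+0+0+0+0+1+0+0+0+0+0+0+0+0+0+0+0+0+0+0+0 mod 2 = 1
  c[15] = d·G[:,15] = (01001111001001111110111011)·(00000000000111111111111111) mod 2 = 0+0+0+0+0+0+0+0+0+0+0+0+0+1+1+1+1+1+1+0+1+1+1+0+1+1 mod 2 = 1
  c[16] = d·G[:,16] = (01001111001001111110111011)·(00000000000100000000000000) mod 2 = 0+0+0+0+0+0+0+0+0+0+0+0+0+0+0+0+0+0+0+0+0+0+0+0+0+0 mod 2 = 0
  c[17] = d·G[:,17] = (01001111001001111110111011)·(00000000000010000000000000) mod 2 = 0+0+0+0+0+0+0+0+0+0+0+0+0+0+0+0+0+0+0+0+0+0+0+0+0+0 mod 2 = 0
  c[18] = d·G[:,18] = (01001111001001111110111011)·(00000000000001000000000000) mod 2 = 0+0+0+0+0+0+0+0+0+0+0+0+0+1+0+0+0+0+0+0+0+0+0+0+0+0 mod 2 = 1
  c[19] = d·G[:,19] = (01001111001001111110111011)·(00000000000000100000000000) mod 2 = 0+0+0+0+0+0+0+0+0+0+0+0+0+0+1+0+0+0+0+0+0+0+0+0+0+0 mod 2 = 1
  c[20] = d·G[:,20] = (01001111001001111110111011)·(00000000000000010000000000) mod 2 = 0+0+0+0+0+0+0+0+0+0+0+0+0+0+0+1+0+0+0+0+0+0+0+0+0+0 mod 2 = 1
  c[21] = d·G[:,21] = (01001111001001111110111011)·(00000000000000001000000000) mod 2 = 0+0+0+0+0+0+0+0+0+0+0+0+0+0+0+0+1+0+0+0+0+0+0+0+0+0 mod 2 = 1
  c[22] = d·G[:,22] = (01001111001001111110111011)·(00000000000000000100000000) mod 2 = 0+0+0+0+0+0+0+0+0+0+0+0+0+0+0+0+0+1+0+0+0+0+0+0+0+0 mod 2 = 1
  c[23] = d·G[:,23] = (01001111001001111110111011)·(00000000000000000010000000) mod 2 = 0+0+0+0+0+0+0+0+0+0+0+0+0+0+0+0+0+0+1+0+0+0+0+0+0+0 mod 2 = 1
  c[24] = d·G[:,24] = (01001111001001111110111011)·(00000000000000000001000000) mod 2 = 0+0+0+0+0+0+0+0+0+0+0+0+0+0+0+0+0+0+0+0+0+0+0+0+0+0 mod 2 = 0
  c[25] = d·G[:,25] = (01001111001001111110111011)·(00000000000000000000100000) mod 2 = 0+0+0+0+0+0+0+0+0+0+0+0+0+0+0+0+0+0+0+0+1+0+0+0+0+0 mod 2 = 1
  c[26] = d·G[:,26] = (01001111001001111110111011)·(00000000000000000000010000) mod 2 = 0+0+0+0+0+0+0+0+0+0+0+0+0+0+0+0+0+0+0+0+0+1+0+0+0+0 mod 2 = 1
  c[27] = d·G[:,27] = (01001111001001111110111011)·(00000000000000000000001000) mod 2 = 0+0+0+0+0+0+0+0+0+0+0+0+0+0+0+0+0+0+0+0+0+0+1+0+0+0 mod 2 = 1
  c[28] = d·G[:,28] = (01001111001001111110111011)·(00000000000000000000000100) mod 2 = 0+0+0+0+0+0+0+0+0+0+0+0+0+0+0+0+0+0+0+0+0+0+0+0+0+0 mod 2 = 0
  c[29] = d·G[:,29] = (01001111001001111110111011)·(00000000000000000000000010) mod 2 = 0+0+0+0+0+0+0+0+0+0+0+0+0+0+0+0+0+0+0+0+0+0+0+0+1+0 mod 2 = 1
  c[30] = d·G[:,30] = (01001111001001111110111011)·(00000000000000000000000001) mod 2 = 0+0+0+0+0+0+0+0+0+0+0+0+0+0+0+0+0+0+0+0+0+0+0+0+0+1 mod 2 = 1
Codeword = 1000100111110011001111110111011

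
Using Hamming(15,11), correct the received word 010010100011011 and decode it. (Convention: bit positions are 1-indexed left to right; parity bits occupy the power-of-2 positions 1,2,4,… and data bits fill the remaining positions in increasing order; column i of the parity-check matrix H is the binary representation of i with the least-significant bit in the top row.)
Syndrome s = H · r^T (mod 2), r = 010010100011011:
  s[0] = (101010101010101)·(010010100011011) mod 2 = 0+0+0+0+1+0+1+0+0+0+1+0+0+0+1 mod 2 = 0
  s[1] = (011001100110011)·(010010100011011) mod 2 = 0+1+0+0+0+0+1+0+0+0+1+0+0+1+1 mod 2 = 1
  s[2] = (000111100001111)·(010010100011011) mod 2 = 0+0+0+0+1+0+1+0+0+0+0+1+0+1+1 mod 2 = 1
  s[3] = (000000011111111)·(010010100011011) mod 2 = 0+0+0+0+0+0+0+0+0+0+1+1+0+1+1 mod 2 = 0
Syndrome = 0110
Column 6 of H equals this syndrome → error at bit 6 (1-indexed).
Flip bit 6: 010010100011011 → 010011100011011
Extract data bits at positions {3,5,6,7,9,10,11,12,13,14,15}: 01110011011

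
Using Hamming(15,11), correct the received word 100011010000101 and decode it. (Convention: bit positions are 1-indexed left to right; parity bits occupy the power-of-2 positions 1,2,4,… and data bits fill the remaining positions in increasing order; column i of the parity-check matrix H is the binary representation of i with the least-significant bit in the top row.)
Syndrome s = H · r^T (mod 2), r = 100011010000101:
  s[0] = (101010101010101)·(100011010000101) mod 2 = 1+0+0+0+1+0+0+0+0+0+0+0+1+0+1 mod 2 = 0
  s[1] = (011001100110011)·(100011010000101) mod 2 = 0+0+0+0+0+1+0+0+0+0+0+0+0+0+1 mod 2 = 0
  s[2] = (000111100001111)·(100011010000101) mod 2 = 0+0+0+0+1+1+0+0+0+0+0+0+1+0+1 mod 2 = 0
  s[3] = (000000011111111)·(100011010000101) mod 2 = 0+0+0+0+0+0+0+1+0+0+0+0+1+0+1 mod 2 = 1
Syndrome = 0001
Column 8 of H equals this syndrome → error at bit 8 (1-indexed).
Flip bit 8: 100011010000101 → 100011000000101
Extract data bits at positions {3,5,6,7,9,10,11,12,13,14,15}: 01100000101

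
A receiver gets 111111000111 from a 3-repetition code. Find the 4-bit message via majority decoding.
Split into 3-bit blocks and majority-vote each:
  block 1 = 111: 3 ones, 0 zeros → 1
  block 2 = 111: 3 ones, 0 zeros → 1
  block 3 = 000: 0 ones, 3 zeros → 0
  block 4 = 111: 3 ones, 0 zeros → 1
Decoded = 1101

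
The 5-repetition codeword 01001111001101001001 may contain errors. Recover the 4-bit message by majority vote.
Split into 5-bit blocks and majority-vote each:
  block 1 = 01001: 2 ones, 3 zeros → 0
  block 2 = 11100: 3 ones, 2 zeros → 1
  block 3 = 11010: 3 ones, 2 zeros → 1
  block 4 = 01001: 2 ones, 3 zeros → 0
Decoded = 0110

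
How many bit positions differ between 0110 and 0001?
XOR = 0111, count of 1s = 3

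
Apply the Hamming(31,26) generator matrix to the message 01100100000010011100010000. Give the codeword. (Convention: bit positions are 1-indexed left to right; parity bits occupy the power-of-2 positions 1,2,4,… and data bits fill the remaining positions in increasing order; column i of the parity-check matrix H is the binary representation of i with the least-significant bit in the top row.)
Codeword c = d · G (mod 2), d = 01100100000010011100010000:
  c[0] = d·G[:,0] = (01100100000010011100010000)·(11011010101101010101010101) mod 2 = 0+1+0+0+0+0+0+0+0+0+0+0+0+0+0+1+0+1+0+0+0+1+0+0+0+0 mod 2 = 0
  c[1] = d·G[:,1] = (01100100000010011100010000)·(10110110011011001100110011) mod 2 = 0+0+1+0+0+1+0+0+0+0+0+0+1+0+0+0+1+1+0+0+0+1+0+0+0+0 mod 2 = 0
  c[2] = d·G[:,2] = (01100100000010011100010000)·(10000000000000000000000000) mod 2 = 0+0+0+0+0+0+0+0+0+0+0+0+0+0+0+0+0+0+0+0+0+0+0+0+0+0 mod 2 = 0
  c[3] = d·G[:,3] = (01100100000010011100010000)·(01110001111000111100001111) mod 2 = 0+1+1+0+0+0+0+0+0+0+0+0+0+0+0+1+1+1+0+0+0+0+0+0+0+0 mod 2 = 1
  c[4] = d·G[:,4] = (01100100000010011100010000)·(01000000000000000000000000) mod 2 = 0+1+0+0+0+0+0+0+0+0+0+0+0+0+0+0+0+0+0+0+0+0+0+0+0+0 mod 2 = 1
  c[5] = d·G[:,5] = (01100100000010011100010000)·(00100000000000000000000000) mod 2 = 0+0+1+0+0+0+0+0+0+0+0+0+0+0+0+0+0+0+0+0+0+0+0+0+0+0 mod 2 = 1
  c[6] = d·G[:,6] = (01100100000010011100010000)·(00010000000000000000000000) mod 2 = 0+0+0+0+0+0+0+0+0+0+0+0+0+0+0+0+0+0+0+0+0+0+0+0+0+0 mod 2 = 0
  c[7] = d·G[:,7] = (01100100000010011100010000)·(00001111111000000011111111) mod 2 = 0+0+0+0+0+1+0+0+0+0+0+0+0+0+0+0+0+0+0+0+0+1+0+0+0+0 mod 2 = 0
  c[8] = d·G[:,8] = (01100100000010011100010000)·(00001000000000000000000000) mod 2 = 0+0+0+0+0+0+0+0+0+0+0+0+0+0+0+0+0+0+0+0+0+0+0+0+0+0 mod 2 = 0
  c[9] = d·G[:,9] = (01100100000010011100010000)·(00000100000000000000000000) mod 2 = 0+0+0+0+0+1+0+0+0+0+0+0+0+0+0+0+0+0+0+0+0+0+0+0+0+0 mod 2 = 1
  c[10] = d·G[:,10] = (01100100000010011100010000)·(00000010000000000000000000) mod 2 = 0+0+0+0+0+0+0+0+0+0+0+0+0+0+0+0+0+0+0+0+0+0+0+0+0+0 mod 2 = 0
  c[11] = d·G[:,11] = (01100100000010011100010000)·(00000001000000000000000000) mod 2 = 0+0+0+0+0+0+0+0+0+0+0+0+0+0+0+0+0+0+0+0+0+0+0+0+0+0 mod 2 = 0
  c[12] = d·G[:,12] = (01100100000010011100010000)·(00000000100000000000000000) mod 2 = 0+0+0+0+0+0+0+0+0+0+0+0+0+0+0+0+0+0+0+0+0+0+0+0+0+0 mod 2 = 0
  c[13] = d·G[:,13] = (01100100000010011100010000)·(00000000010000000000000000) mod 2 = 0+0+0+0+0+0+0+0+0+0+0+0+0+0+0+0+0+0+0+0+0+0+0+0+0+0 mod 2 = 0
  c[14] = d·G[:,14] = (01100100000010011100010000)·(00000000001000000000000000) mod 2 = 0+0+0+0+0+0+0+0+0+0+0+0+0+0+0+0+0+0+0+0+0+0+0+0+0+0 mod 2 = 0
  c[15] = d·G[:,15] = (01100100000010011100010000)·(00000000000111111111111111) mod 2 = 0+0+0+0+0+0+0+0+0+0+0+0+1+0+0+1+1+1+0+0+0+1+0+0+0+0 mod 2 = 1
  c[16] = d·G[:,16] = (01100100000010011100010000)·(00000000000100000000000000) mod 2 = 0+0+0+0+0+0+0+0+0+0+0+0+0+0+0+0+0+0+0+0+0+0+0+0+0+0 mod 2 = 0
  c[17] = d·G[:,17] = (01100100000010011100010000)·(00000000000010000000000000) mod 2 = 0+0+0+0+0+0+0+0+0+0+0+0+1+0+0+0+0+0+0+0+0+0+0+0+0+0 mod 2 = 1
  c[18] = d·G[:,18] = (01100100000010011100010000)·(00000000000001000000000000) mod 2 = 0+0+0+0+0+0+0+0+0+0+0+0+0+0+0+0+0+0+0+0+0+0+0+0+0+0 mod 2 = 0
  c[19] = d·G[:,19] = (01100100000010011100010000)·(00000000000000100000000000) mod 2 = 0+0+0+0+0+0+0+0+0+0+0+0+0+0+0+0+0+0+0+0+0+0+0+0+0+0 mod 2 = 0
  c[20] = d·G[:,20] = (01100100000010011100010000)·(00000000000000010000000000) mod 2 = 0+0+0+0+0+0+0+0+0+0+0+0+0+0+0+1+0+0+0+0+0+0+0+0+0+0 mod 2 = 1
  c[21] = d·G[:,21] = (01100100000010011100010000)·(00000000000000001000000000) mod 2 = 0+0+0+0+0+0+0+0+0+0+0+0+0+0+0+0+1+0+0+0+0+0+0+0+0+0 mod 2 = 1
  c[22] = d·G[:,22] = (01100100000010011100010000)·(00000000000000000100000000) mod 2 = 0+0+0+0+0+0+0+0+0+0+0+0+0+0+0+0+0+1+0+0+0+0+0+0+0+0 mod 2 = 1
  c[23] = d·G[:,23] = (01100100000010011100010000)·(00000000000000000010000000) mod 2 = 0+0+0+0+0+0+0+0+0+0+0+0+0+0+0+0+0+0+0+0+0+0+0+0+0+0 mod 2 = 0
  c[24] = d·G[:,24] = (01100100000010011100010000)·(00000000000000000001000000) mod 2 = 0+0+0+0+0+0+0+0+0+0+0+0+0+0+0+0+0+0+0+0+0+0+0+0+0+0 mod 2 = 0
  c[25] = d·G[:,25] = (01100100000010011100010000)·(00000000000000000000100000) mod 2 = 0+0+0+0+0+0+0+0+0+0+0+0+0+0+0+0+0+0+0+0+0+0+0+0+0+0 mod 2 = 0
  c[26] = d·G[:,26] = (01100100000010011100010000)·(00000000000000000000010000) mod 2 = 0+0+0+0+0+0+0+0+0+0+0+0+0+0+0+0+0+0+0+0+0+1+0+0+0+0 mod 2 = 1
  c[27] = d·G[:,27] = (01100100000010011100010000)·(00000000000000000000001000) mod 2 = 0+0+0+0+0+0+0+0+0+0+0+0+0+0+0+0+0+0+0+0+0+0+0+0+0+0 mod 2 = 0
  c[28] = d·G[:,28] = (01100100000010011100010000)·(00000000000000000000000100) mod 2 = 0+0+0+0+0+0+0+0+0+0+0+0+0+0+0+0+0+0+0+0+0+0+0+0+0+0 mod 2 = 0
  c[29] = d·G[:,29] = (01100100000010011100010000)·(00000000000000000000000010) mod 2 = 0+0+0+0+0+0+0+0+0+0+0+0+0+0+0+0+0+0+0+0+0+0+0+0+0+0 mod 2 = 0
  c[30] = d·G[:,30] = (01100100000010011100010000)·(00000000000000000000000001) mod 2 = 0+0+0+0+0+0+0+0+0+0+0+0+0+0+0+0+0+0+0+0+0+0+0+0+0+0 mod 2 = 0
Codeword = 0001110001000001010011100010000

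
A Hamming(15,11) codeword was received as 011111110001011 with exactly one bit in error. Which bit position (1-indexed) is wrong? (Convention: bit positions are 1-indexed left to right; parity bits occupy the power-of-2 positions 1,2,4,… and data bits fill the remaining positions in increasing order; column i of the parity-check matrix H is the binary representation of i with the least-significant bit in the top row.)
Syndrome s = H · r^T (mod 2), r = 011111110001011:
  s[0] = (101010101010101)·(011111110001011) mod 2 = 0+0+1+0+1+0+1+0+0+0+0+0+0+0+1 mod 2 = 0
  s[1] = (011001100110011)·(011111110001011) mod 2 = 0+1+1+0+0+1+1+0+0+0+0+0+0+1+1 mod 2 = 0
  s[2] = (000111100001111)·(011111110001011) mod 2 = 0+0+0+1+1+1+1+0+0+0+0+1+0+1+1 mod 2 = 1
  s[3] = (000000011111111)·(011111110001011) mod 2 = 0+0+0+0+0+0+0+1+0+0+0+1+0+1+1 mod 2 = 0
Syndrome = 0010
Column i of H is the binary representation of i, so the syndrome is the binary index of the flipped bit.
Read s = 0010 with s[0] as LSB: 0·2^0 + 0·2^1 + 1·2^2 + 0·2^3 = 4.
Error is at bit position 4.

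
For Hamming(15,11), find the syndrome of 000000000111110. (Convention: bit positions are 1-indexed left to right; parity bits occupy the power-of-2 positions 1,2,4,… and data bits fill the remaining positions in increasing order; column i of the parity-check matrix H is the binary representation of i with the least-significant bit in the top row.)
Syndrome s = H · r^T (mod 2), r = 000000000111110:
  s[0] = (101010101010101)·(000000000111110) mod 2 = 0+0+0+0+0+0+0+0+0+0+1+0+1+0+0 mod 2 = 0
  s[1] = (011001100110011)·(000000000111110) mod 2 = 0+0+0+0+0+0+0+0+0+1+1+0+0+1+0 mod 2 = 1
  s[2] = (000111100001111)·(000000000111110) mod 2 = 0+0+0+0+0+0+0+0+0+0+0+1+1+1+0 mod 2 = 1
  s[3] = (000000011111111)·(000000000111110) mod 2 = 0+0+0+0+0+0+0+0+0+1+1+1+1+1+0 mod 2 = 1
Syndrome = 0111
Non-zero syndrome: error at position 14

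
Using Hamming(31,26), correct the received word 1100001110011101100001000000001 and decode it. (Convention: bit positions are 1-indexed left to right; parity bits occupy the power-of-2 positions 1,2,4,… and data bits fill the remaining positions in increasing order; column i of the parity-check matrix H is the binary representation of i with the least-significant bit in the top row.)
Syndrome s = H · r^T (mod 2), r = 1100001110011101100001000000001:
  s[0] = (1010101010101010101010101010101)·(1100001110011101100001000000001) mod 2 = 1+0+0+0+0+0+1+0+1+0+0+0+1+0+0+0+1+0+0+0+0+0+0+0+0+0+0+0+0+0+1 mod 2 = 0
  s[1] = (0110011001100110011001100110011)·(1100001110011101100001000000001) mod 2 = 0+1+0+0+0+0+1+0+0+0+0+0+0+1+0+0+0+0+0+0+0+1+0+0+0+0+0+0+0+0+1 mod 2 = 1
  s[2] = (0001111000011110000111100001111)·(1100001110011101100001000000001) mod 2 = 0+0+0+0+0+0+1+0+0+0+0+1+1+1+0+0+0+0+0+0+0+1+0+0+0+0+0+0+0+0+1 mod 2 = 0
  s[3] = (0000000111111110000000011111111)·(1100001110011101100001000000001) mod 2 = 0+0+0+0+0+0+0+1+1+0+0+1+1+1+0+0+0+0+0+0+0+0+0+0+0+0+0+0+0+0+1 mod 2 = 0
  s[4] = (0000000000000001111111111111111)·(1100001110011101100001000000001) mod 2 = 0+0+0+0+0+0+0+0+0+0+0+0+0+0+0+1+1+0+0+0+0+1+0+0+0+0+0+0+0+0+1 mod 2 = 0
Syndrome = 01000
Column 2 of H equals this syndrome → error at bit 2 (1-indexed).
Flip bit 2: 1100001110011101100001000000001 → 1000001110011101100001000000001
Extract data bits at positions {3,5,6,7,9,10,11,12,13,14,15,17,18,19,20,21,22,23,24,25,26,27,28,29,30,31}: 00011001110100001000000001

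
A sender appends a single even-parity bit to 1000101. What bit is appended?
Sum of data bits: 1+0+0+0+1+0+1 = 3.
3 mod 2 = 1, so parity bit = 1.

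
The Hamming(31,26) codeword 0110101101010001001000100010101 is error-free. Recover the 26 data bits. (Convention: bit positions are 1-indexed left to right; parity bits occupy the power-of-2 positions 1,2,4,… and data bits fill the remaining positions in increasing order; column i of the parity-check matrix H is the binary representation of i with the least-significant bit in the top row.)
Parity bits occupy power-of-2 positions; data bits are at positions {3,5,6,7,9,10,11,12,13,14,15,17,18,19,20,21,22,23,24,25,26,27,28,29,30,31} (1-indexed).
Extract: c[3]=1 c[5]=1 c[6]=0 c[7]=1 c[9]=0 c[10]=1 c[11]=0 c[12]=1 c[13]=0 c[14]=0 c[15]=0 c[17]=0 c[18]=0 c[19]=1 c[20]=0 c[21]=0 c[22]=0 c[23]=1 c[24]=0 c[25]=0 c[26]=0 c[27]=1 c[28]=0 c[29]=1 c[30]=0 c[31]=1
Data = 11010101000001000100010101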